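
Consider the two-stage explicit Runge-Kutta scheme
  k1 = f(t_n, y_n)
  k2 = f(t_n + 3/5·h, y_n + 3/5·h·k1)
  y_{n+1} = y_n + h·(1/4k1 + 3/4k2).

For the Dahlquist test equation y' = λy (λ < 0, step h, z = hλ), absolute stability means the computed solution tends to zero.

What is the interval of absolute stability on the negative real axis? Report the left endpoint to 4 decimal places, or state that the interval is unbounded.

With y'=λy (z=hλ):
  k1=λy_n ⇒ h·k1=z·y_n;  k2=λ(1+3/5z)y_n ⇒ h·k2=z(1+3/5z)y_n
  y_{n+1}/y_n = 1 + 1/4z + 3/4z(1+3/5z) = 1 + z + 9/20z²
  R(z) = 1 + z + 9/20z².

Boundary: |R(x)|=1, x<0.
x=-0.61: |R|=0.5574
R=1: x+9/20x²=0 ⇒ x=−20/9=-2.2222; min R=1−1/(4·9/20)=0.4444>−1
Confirm numerically:
  x=-2.101: |R|=0.88539 <1
  x=-1.873: |R|=0.70566 <1
  x=-1.827: |R|=0.67507 <1
  x=-2.620: |R|=1.46898 >1
  x=-2.257: |R|=1.03532 >1
So |R|<1 on (-2.2222, 0).

z∈(-2.2222,0).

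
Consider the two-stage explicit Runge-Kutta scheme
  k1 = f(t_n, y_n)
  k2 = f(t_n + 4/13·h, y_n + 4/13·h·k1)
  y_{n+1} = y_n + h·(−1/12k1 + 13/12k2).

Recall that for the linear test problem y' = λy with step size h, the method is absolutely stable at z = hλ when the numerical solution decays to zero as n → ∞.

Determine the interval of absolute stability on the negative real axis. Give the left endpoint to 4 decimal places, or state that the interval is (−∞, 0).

On y'=λy, z=hλ:
  k1=λy_n ⇒ h·k1=z·y_n;  k2=λ(1+4/13z)y_n ⇒ h·k2=z(1+4/13z)y_n
  y_{n+1}/y_n = 1 − 1/12z + 13/12z(1+4/13z) = 1 + z + 1/3z²
  ⇒ R(z) = 1 + z + 1/3z².

Find x<0 with |R(x)|<1.
x=-1.18: |R|=0.2841
R=1: x+1/3x²=0 ⇒ x=−3=-3.0000; min R=1−1/(4·1/3)=0.2500>−1
Confirm numerically:
  x=-2.712: |R|=0.73965 <1
  x=-2.071: |R|=0.35868 <1
  x=-1.579: |R|=0.25208 <1
  x=-3.365: |R|=1.40941 >1
  x=-3.333: |R|=1.36996 >1
Interval (-3.0000, 0).

(-3.0000, 0).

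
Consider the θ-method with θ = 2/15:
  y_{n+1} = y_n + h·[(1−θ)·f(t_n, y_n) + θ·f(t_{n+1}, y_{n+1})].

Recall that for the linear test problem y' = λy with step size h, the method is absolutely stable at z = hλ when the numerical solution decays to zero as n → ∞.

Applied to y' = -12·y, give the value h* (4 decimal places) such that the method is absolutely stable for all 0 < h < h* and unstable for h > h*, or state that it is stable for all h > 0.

With y'=λy (z=hλ):
  y_{n+1} = y_n + z·[13/15·y_n + 2/15·y_{n+1}] ⇒ (1 − 2/15z)y_{n+1} = (1 + 13/15z)y_n
  R(z) = (1 + 13/15z)/(1 − 2/15z).

Find x<0 with |R(x)|<1.
x=-1.31: |R|=0.1152
R=−1: 1+13/15x = −1+2/15x ⇒ -11/15x=2 ⇒ x=2/(-11/15)=-2.7273
Confirm numerically:
  x=-1.959: |R|=0.55328 <1
  x=-1.882: |R|=0.50448 <1
  x=-1.761: |R|=0.42614 <1
  x=-1.317: |R|=0.12028 <1
  x=-3.129: |R|=1.20787 >1
  x=-2.805: |R|=1.04148 >1
Interval (-2.7273, 0).

(-2.7273,0); λ=-12 ⇒ h* = (30/11)/12 = 0.2273.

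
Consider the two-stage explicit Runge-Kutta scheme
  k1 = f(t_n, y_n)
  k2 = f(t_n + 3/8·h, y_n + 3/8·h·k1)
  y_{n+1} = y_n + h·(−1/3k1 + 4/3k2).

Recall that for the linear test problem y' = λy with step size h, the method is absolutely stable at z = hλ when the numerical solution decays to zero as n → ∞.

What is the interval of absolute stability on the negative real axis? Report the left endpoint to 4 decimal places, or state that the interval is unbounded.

With y'=λy (z=hλ):
  k1=λy_n ⇒ h·k1=z·y_n;  k2=λ(1+3/8z)y_n ⇒ h·k2=z(1+3/8z)y_n
  y_{n+1}/y_n = 1 − 1/3z + 4/3z(1+3/8z) = 1 + z + 1/2z²
  Hence R(z) = 1 + z + 1/2z².

Boundary: |R(x)|=1, x<0.
x=-0.66: |R|=0.5578
R=1: x+1/2x²=0 ⇒ x=−2=-2.0000; min R=1−1/(4·1/2)=0.5000>−1
Confirm numerically:
  x=-1.790: |R|=0.81205 <1
  x=-1.535: |R|=0.64311 <1
  x=-1.265: |R|=0.53511 <1
  x=-2.389: |R|=1.46466 >1
  x=-2.084: |R|=1.08753 >1
  x=-2.029: |R|=1.02942 >1
So |R|<1 on (-2.0000, 0).

(-2.0000, 0).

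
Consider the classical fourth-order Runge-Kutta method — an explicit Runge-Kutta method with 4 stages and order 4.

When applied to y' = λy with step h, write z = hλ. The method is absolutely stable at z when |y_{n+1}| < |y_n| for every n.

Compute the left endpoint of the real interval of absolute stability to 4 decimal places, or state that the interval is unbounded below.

z* = -2.7853.

Test eqn y'=λy, z=hλ:
  order 4, 4-stage ⇒ R(z)=1+z+z^2/2+z^3/6+z^4/24
  (e.g. R(-0.54)=0.58310, |R|=0.58310)

Find x<0 with |R(x)|<1.
x=-0.54: |R|=0.5831
|R(-1.75)|=0.2788 |R(-1.46)|=0.2764 |R(-0.92)|=0.4033
Bisect:
  x_lo=-3.6262 |R|=3.2056  x_hi=-0.1211 |R|=0.8860
  mid=-1.87361 |R|=0.29886 →hi
  mid=-2.74988 |R|=0.94791 →hi
  mid=-3.18802 |R|=1.79749 →lo
  mid=-2.96895 |R|=1.31409 →lo
  mid=-2.85942 |R|=1.11763 →lo
  mid=-2.80465 |R|=1.02958 →lo
  mid=-2.77727 |R|=0.98796 →hi
  mid=-2.79096 |R|=1.00857 →lo
  ...
  [-2.78539,-2.78518] ⇒ x*=-2.7853
So |R|<1 on (-2.7853, 0).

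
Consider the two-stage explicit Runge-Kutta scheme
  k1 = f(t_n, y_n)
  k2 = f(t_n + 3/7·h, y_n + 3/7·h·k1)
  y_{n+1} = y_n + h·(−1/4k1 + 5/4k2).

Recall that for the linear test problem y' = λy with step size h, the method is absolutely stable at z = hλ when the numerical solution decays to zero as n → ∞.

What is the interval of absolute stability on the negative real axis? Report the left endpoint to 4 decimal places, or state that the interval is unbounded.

(-1.8667, 0).

Set f=λy, z=hλ:
  k1=λy_n ⇒ h·k1=z·y_n;  k2=λ(1+3/7z)y_n ⇒ h·k2=z(1+3/7z)y_n
  y_{n+1}/y_n = 1 − 1/4z + 5/4z(1+3/7z) = 1 + z + 15/28z²
  so R(z) = 1 + z + 15/28z².

Boundary: |R(x)|=1, x<0.
x=-1.64: |R|=0.8009
R=1: x+15/28x²=0 ⇒ x=−28/15=-1.8667; min R=1−1/(4·15/28)=0.5333>−1
Confirm numerically:
  x=-1.568: |R|=0.74912 <1
  x=-1.193: |R|=0.56945 <1
  x=-1.123: |R|=0.55260 <1
  x=-2.463: |R|=1.78684 >1
  x=-2.224: |R|=1.42574 >1
  x=-2.054: |R|=1.20613 >1
Stable set (-1.8667, 0).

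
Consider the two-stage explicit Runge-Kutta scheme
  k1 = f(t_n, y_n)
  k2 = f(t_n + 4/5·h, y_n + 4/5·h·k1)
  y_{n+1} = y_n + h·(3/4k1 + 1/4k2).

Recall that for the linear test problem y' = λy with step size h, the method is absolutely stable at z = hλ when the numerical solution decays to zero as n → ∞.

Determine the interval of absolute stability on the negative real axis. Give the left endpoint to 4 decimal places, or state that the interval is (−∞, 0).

With y'=λy (z=hλ):
  k1=λy_n ⇒ h·k1=z·y_n;  k2=λ(1+4/5z)y_n ⇒ h·k2=z(1+4/5z)y_n
  y_{n+1}/y_n = 1 + 3/4z + 1/4z(1+4/5z) = 1 + z + 1/5z²
  R(z) = 1 + z + 1/5z².

Need |R(x)|<1, x<0.
x=-0.49: |R|=0.5580
R=1: x+1/5x²=0 ⇒ x=−5=-5.0000; min R=1−1/(4·1/5)=-0.2500>−1
Confirm numerically:
  x=-4.743: |R|=0.75621 <1
  x=-3.502: |R|=0.04920 <1
  x=-2.436: |R|=0.24918 <1
  x=-5.576: |R|=1.64236 >1
  x=-5.510: |R|=1.56202 >1
  x=-5.498: |R|=1.54760 >1
So |R|<1 on (-5.0000, 0).

(-5.0000, 0).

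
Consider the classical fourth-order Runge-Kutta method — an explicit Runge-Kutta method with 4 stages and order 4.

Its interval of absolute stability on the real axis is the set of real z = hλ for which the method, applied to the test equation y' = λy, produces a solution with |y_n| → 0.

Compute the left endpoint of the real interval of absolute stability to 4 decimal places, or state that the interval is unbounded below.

z* = -2.7853.

With y'=λy (z=hλ):
  order 4, 4-stage ⇒ R(z)=1+z+z^2/2+z^3/6+z^4/24
  (e.g. R(-1.57)=0.27062, |R|=0.27062)

Solve |R(x)|<1 on ℝ⁻.
x=-1.57: |R|=0.2706
|R(-2.52)|=0.6683 |R(-2.21)|=0.4270 |R(-1.42)|=0.2804
Bisect:
  x_lo=-3.3822 |R|=2.3415  x_hi=-0.2797 |R|=0.7560
  mid=-1.83095 |R|=0.29050 →hi
  mid=-2.60657 |R|=0.76233 →hi
  mid=-2.99439 |R|=1.36381 →lo
  mid=-2.80048 |R|=1.02314 →lo
  mid=-2.70353 |R|=0.88356 →hi
  mid=-2.75200 |R|=0.95096 →hi
  mid=-2.77624 |R|=0.98644 →hi
  mid=-2.78836 |R|=1.00463 →lo
  ...
  [-2.78533,-2.78514] ⇒ x*=-2.7853
Stable set (-2.7853, 0).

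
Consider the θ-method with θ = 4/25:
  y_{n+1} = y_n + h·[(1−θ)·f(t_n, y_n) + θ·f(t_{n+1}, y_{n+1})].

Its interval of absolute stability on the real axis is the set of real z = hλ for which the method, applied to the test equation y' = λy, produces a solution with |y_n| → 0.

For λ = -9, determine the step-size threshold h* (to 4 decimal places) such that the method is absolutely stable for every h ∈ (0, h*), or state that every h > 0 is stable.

(-2.9412,0); λ=-9 ⇒ h* = (50/17)/9 = 0.3268.

With y'=λy (z=hλ):
  y_{n+1} = y_n + z·[21/25·y_n + 4/25·y_{n+1}] ⇒ (1 − 4/25z)y_{n+1} = (1 + 21/25z)y_n
  Hence R(z) = (1 + 21/25z)/(1 − 4/25z).

Solve |R(x)|<1 on ℝ⁻.
x=-1.73: |R|=0.3549
R=−1: 1+21/25x = −1+4/25x ⇒ -17/25x=2 ⇒ x=2/(-17/25)=-2.9412
Confirm numerically:
  x=-2.749: |R|=0.90924 <1
  x=-2.375: |R|=0.72101 <1
  x=-2.067: |R|=0.55329 <1
  x=-3.299: |R|=1.15926 >1
  x=-3.044: |R|=1.04702 >1
Interval (-2.9412, 0).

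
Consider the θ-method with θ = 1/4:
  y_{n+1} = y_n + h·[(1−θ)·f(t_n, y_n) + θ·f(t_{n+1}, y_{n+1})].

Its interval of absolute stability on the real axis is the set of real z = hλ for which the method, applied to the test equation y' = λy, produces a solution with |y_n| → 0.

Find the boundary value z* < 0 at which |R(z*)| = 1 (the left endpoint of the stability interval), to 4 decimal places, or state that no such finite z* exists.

Set f=λy, z=hλ:
  y_{n+1} = y_n + z·[3/4·y_n + 1/4·y_{n+1}] ⇒ (1 − 1/4z)y_{n+1} = (1 + 3/4z)y_n
  so R(z) = (1 + 3/4z)/(1 − 1/4z).

Need |R(x)|<1, x<0.
x=-1.28: |R|=0.0303
R=−1: 1+3/4x = −1+1/4x ⇒ -1/2x=2 ⇒ x=2/(-1/2)=-4.0000
Confirm numerically:
  x=-2.505: |R|=0.54035 <1
  x=-2.102: |R|=0.37791 <1
  x=-1.879: |R|=0.27845 <1
  x=-4.288: |R|=1.06950 >1
  x=-4.140: |R|=1.03440 >1
So |R|<1 on (-4.0000, 0).

z* = -4.0000.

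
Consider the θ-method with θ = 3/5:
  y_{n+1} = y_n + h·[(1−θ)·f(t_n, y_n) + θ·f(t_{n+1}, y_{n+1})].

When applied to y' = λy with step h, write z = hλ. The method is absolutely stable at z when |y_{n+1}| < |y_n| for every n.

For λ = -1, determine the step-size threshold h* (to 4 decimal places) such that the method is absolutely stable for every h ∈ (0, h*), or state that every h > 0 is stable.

On y'=λy, z=hλ:
  y_{n+1} = y_n + z·[2/5·y_n + 3/5·y_{n+1}] ⇒ (1 − 3/5z)y_{n+1} = (1 + 2/5z)y_n
  R(z) = (1 + 2/5z)/(1 − 3/5z).

Boundary: |R(x)|=1, x<0.
x=-1.09: |R|=0.3410
x=-2: |R|=0.0909
x=-10: |R|=0.4286
x=-100: |R|=0.6393
θ=3/5≥1/2 ⇒ |1+2/5x|<|1−3/5x| ∀x<0 ⇒ stable on all of ℝ⁻.

unbounded; (−∞, 0). Any h>0 works for λ=-1.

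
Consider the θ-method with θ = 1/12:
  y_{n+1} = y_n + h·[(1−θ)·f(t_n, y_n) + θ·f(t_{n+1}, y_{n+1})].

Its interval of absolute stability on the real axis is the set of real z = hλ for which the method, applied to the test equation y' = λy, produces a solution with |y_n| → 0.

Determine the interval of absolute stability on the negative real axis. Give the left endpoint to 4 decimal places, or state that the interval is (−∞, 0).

z∈(-2.4000,0).

Set f=λy, z=hλ:
  y_{n+1} = y_n + z·[11/12·y_n + 1/12·y_{n+1}] ⇒ (1 − 1/12z)y_{n+1} = (1 + 11/12z)y_n
  Hence R(z) = (1 + 11/12z)/(1 − 1/12z).

Boundary: |R(x)|=1, x<0.
x=-1.42: |R|=0.2697
R=−1: 1+11/12x = −1+1/12x ⇒ -5/6x=2 ⇒ x=2/(-5/6)=-2.4000
Confirm numerically:
  x=-2.107: |R|=0.79230 <1
  x=-2.003: |R|=0.71649 <1
  x=-1.297: |R|=0.17049 <1
  x=-1.282: |R|=0.15826 <1
  x=-2.970: |R|=1.38076 >1
  x=-2.691: |R|=1.19808 >1
  x=-2.487: |R|=1.06005 >1
Stable set (-2.4000, 0).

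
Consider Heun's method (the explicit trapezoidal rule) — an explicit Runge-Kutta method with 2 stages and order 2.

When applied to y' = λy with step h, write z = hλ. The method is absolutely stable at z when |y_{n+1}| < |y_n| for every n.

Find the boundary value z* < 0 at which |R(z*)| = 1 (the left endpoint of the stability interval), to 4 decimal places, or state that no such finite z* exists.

Test eqn y'=λy, z=hλ:
  order 2, 2-stage ⇒ R(z)=1+z+z^2/2
  (e.g. R(-0.58)=0.58820, |R|=0.58820)

Boundary: |R(x)|=1, x<0.
x=-0.58: |R|=0.5882
|R(-1.49)|=0.6200 |R(-1.02)|=0.5002 |R(-0.75)|=0.5312
Bisect:
  x_lo=-2.8169 |R|=2.1505  x_hi=-0.0531 |R|=0.9483
  mid=-1.43497 |R|=0.59460 →hi
  mid=-2.12592 |R|=1.13384 →lo
  mid=-1.78044 |R|=0.80454 →hi
  mid=-1.95318 |R|=0.95427 →hi
  mid=-2.03955 |R|=1.04033 →lo
  mid=-1.99636 |R|=0.99637 →hi
  mid=-2.01795 |R|=1.01812 →lo
  ...
  [-2.00007,-1.99991] ⇒ x*=-2.0000
Interval (-2.0000, 0).

z* = -2.0000.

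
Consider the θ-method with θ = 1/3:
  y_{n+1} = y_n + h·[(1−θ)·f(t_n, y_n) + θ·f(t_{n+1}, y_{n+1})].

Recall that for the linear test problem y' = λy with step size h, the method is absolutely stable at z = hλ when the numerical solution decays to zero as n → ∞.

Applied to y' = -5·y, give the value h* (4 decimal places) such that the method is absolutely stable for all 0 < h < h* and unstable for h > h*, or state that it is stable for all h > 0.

Test eqn y'=λy, z=hλ:
  y_{n+1} = y_n + z·[2/3·y_n + 1/3·y_{n+1}] ⇒ (1 − 1/3z)y_{n+1} = (1 + 2/3z)y_n
  ⇒ R(z) = (1 + 2/3z)/(1 − 1/3z).

Boundary: |R(x)|=1, x<0.
x=-1.67: |R|=0.0728
R=−1: 1+2/3x = −1+1/3x ⇒ -1/3x=2 ⇒ x=2/(-1/3)=-6.0000
Confirm numerically:
  x=-5.376: |R|=0.92550 <1
  x=-4.218: |R|=0.75312 <1
  x=-3.972: |R|=0.70912 <1
  x=-2.447: |R|=0.34771 <1
  x=-6.177: |R|=1.01929 >1
  x=-6.169: |R|=1.01843 >1
Stable set (-6.0000, 0).

(-6.0000,0); λ=-5 ⇒ h* = (6)/5 = 1.2000.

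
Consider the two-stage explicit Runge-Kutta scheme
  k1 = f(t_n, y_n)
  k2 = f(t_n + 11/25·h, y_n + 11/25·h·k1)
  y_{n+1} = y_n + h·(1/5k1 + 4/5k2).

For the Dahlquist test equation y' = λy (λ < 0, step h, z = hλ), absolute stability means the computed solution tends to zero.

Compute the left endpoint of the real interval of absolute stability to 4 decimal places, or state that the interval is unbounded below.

z* = -2.8409.

Set f=λy, z=hλ:
  k1=λy_n ⇒ h·k1=z·y_n;  k2=λ(1+11/25z)y_n ⇒ h·k2=z(1+11/25z)y_n
  y_{n+1}/y_n = 1 + 1/5z + 4/5z(1+11/25z) = 1 + z + 44/125z²
  so R(z) = 1 + z + 44/125z².

Boundary: |R(x)|=1, x<0.
x=-1.41: |R|=0.2898
R=1: x+44/125x²=0 ⇒ x=−125/44=-2.8409; min R=1−1/(4·44/125)=0.2898>−1
Confirm numerically:
  x=-2.460: |R|=0.67016 <1
  x=-1.805: |R|=0.34182 <1
  x=-1.448: |R|=0.29004 <1
  x=-3.342: |R|=1.58948 >1
  x=-3.333: |R|=1.57733 >1
  x=-2.894: |R|=1.05408 >1
Stable set (-2.8409, 0).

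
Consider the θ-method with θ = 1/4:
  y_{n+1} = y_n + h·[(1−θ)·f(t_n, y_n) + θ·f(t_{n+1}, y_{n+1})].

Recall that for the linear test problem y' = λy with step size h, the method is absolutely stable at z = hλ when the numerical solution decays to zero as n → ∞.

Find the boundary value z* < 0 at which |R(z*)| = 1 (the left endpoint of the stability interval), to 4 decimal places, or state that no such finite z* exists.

z* = -4.0000.

With y'=λy (z=hλ):
  y_{n+1} = y_n + z·[3/4·y_n + 1/4·y_{n+1}] ⇒ (1 − 1/4z)y_{n+1} = (1 + 3/4z)y_n
  Hence R(z) = (1 + 3/4z)/(1 − 1/4z).

Need |R(x)|<1, x<0.
x=-1.38: |R|=0.0260
R=−1: 1+3/4x = −1+1/4x ⇒ -1/2x=2 ⇒ x=2/(-1/2)=-4.0000
Confirm numerically:
  x=-3.444: |R|=0.85062 <1
  x=-2.554: |R|=0.55874 <1
  x=-2.220: |R|=0.42765 <1
  x=-1.657: |R|=0.17165 <1
  x=-4.489: |R|=1.11521 >1
  x=-4.364: |R|=1.08704 >1
  x=-4.264: |R|=1.06389 >1
Interval (-4.0000, 0).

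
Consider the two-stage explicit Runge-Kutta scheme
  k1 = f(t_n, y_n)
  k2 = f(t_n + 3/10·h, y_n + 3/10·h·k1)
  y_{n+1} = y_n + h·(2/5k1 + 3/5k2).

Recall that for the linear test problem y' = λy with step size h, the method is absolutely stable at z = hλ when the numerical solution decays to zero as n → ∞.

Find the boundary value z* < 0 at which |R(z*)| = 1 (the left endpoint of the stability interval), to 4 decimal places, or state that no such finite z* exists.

z* = -5.5556.

With y'=λy (z=hλ):
  k1=λy_n ⇒ h·k1=z·y_n;  k2=λ(1+3/10z)y_n ⇒ h·k2=z(1+3/10z)y_n
  y_{n+1}/y_n = 1 + 2/5z + 3/5z(1+3/10z) = 1 + z + 9/50z²
  R(z) = 1 + z + 9/50z².

Find x<0 with |R(x)|<1.
x=-0.36: |R|=0.6633
R=1: x+9/50x²=0 ⇒ x=−50/9=-5.5556; min R=1−1/(4·9/50)=-0.3889>−1
Confirm numerically:
  x=-5.459: |R|=0.90512 <1
  x=-4.454: |R|=0.11686 <1
  x=-4.188: |R|=0.03092 <1
  x=-4.115: |R|=0.06702 <1
  x=-6.028: |R|=1.51262 >1
  x=-5.741: |R|=1.19163 >1
Stable set (-5.5556, 0).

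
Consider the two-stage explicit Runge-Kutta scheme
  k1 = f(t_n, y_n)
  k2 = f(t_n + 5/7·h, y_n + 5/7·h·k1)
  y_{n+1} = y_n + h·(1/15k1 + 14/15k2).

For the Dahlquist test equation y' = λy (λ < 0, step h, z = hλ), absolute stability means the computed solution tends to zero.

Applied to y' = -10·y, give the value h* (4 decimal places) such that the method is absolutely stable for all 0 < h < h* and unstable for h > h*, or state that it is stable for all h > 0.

(-1.5000,0); λ=-10 ⇒ h* = (3/2)/10 = 0.1500.

Test eqn y'=λy, z=hλ:
  k1=λy_n ⇒ h·k1=z·y_n;  k2=λ(1+5/7z)y_n ⇒ h·k2=z(1+5/7z)y_n
  y_{n+1}/y_n = 1 + 1/15z + 14/15z(1+5/7z) = 1 + z + 2/3z²
  Hence R(z) = 1 + z + 2/3z².

Boundary: |R(x)|=1, x<0.
x=-0.58: |R|=0.6443
R=1: x+2/3x²=0 ⇒ x=−3/2=-1.5000; min R=1−1/(4·2/3)=0.6250>−1
Confirm numerically:
  x=-1.356: |R|=0.86982 <1
  x=-1.353: |R|=0.86741 <1
  x=-1.342: |R|=0.85864 <1
  x=-0.743: |R|=0.62503 <1
  x=-2.077: |R|=1.79895 >1
  x=-1.820: |R|=1.38827 >1
  x=-1.716: |R|=1.24710 >1
Stable set (-1.5000, 0).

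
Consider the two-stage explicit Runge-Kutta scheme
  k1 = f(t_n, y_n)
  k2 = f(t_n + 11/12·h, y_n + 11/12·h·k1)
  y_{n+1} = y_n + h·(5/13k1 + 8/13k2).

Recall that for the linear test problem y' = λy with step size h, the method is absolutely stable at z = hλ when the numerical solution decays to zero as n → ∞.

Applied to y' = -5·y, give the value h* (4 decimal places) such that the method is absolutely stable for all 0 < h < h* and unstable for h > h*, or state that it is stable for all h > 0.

With y'=λy (z=hλ):
  k1=λy_n ⇒ h·k1=z·y_n;  k2=λ(1+11/12z)y_n ⇒ h·k2=z(1+11/12z)y_n
  y_{n+1}/y_n = 1 + 5/13z + 8/13z(1+11/12z) = 1 + z + 22/39z²
  so R(z) = 1 + z + 22/39z².

Boundary: |R(x)|=1, x<0.
x=-1.47: |R|=0.7490
R=1: x+22/39x²=0 ⇒ x=−39/22=-1.7727; min R=1−1/(4·22/39)=0.5568>−1
Confirm numerically:
  x=-1.734: |R|=0.96212 <1
  x=-1.561: |R|=0.81356 <1
  x=-1.067: |R|=0.57522 <1
  x=-0.883: |R|=0.55682 <1
  x=-2.262: |R|=1.62431 >1
  x=-2.226: |R|=1.56917 >1
  x=-1.816: |R|=1.04433 >1
So |R|<1 on (-1.7727, 0).

(-1.7727,0); λ=-5 ⇒ h* = (39/22)/5 = 0.3545.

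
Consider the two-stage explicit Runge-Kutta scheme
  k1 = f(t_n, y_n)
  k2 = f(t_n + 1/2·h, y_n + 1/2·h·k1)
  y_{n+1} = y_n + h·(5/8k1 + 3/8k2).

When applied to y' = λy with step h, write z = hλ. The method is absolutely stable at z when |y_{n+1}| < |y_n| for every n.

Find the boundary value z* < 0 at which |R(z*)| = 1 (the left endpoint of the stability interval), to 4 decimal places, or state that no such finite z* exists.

z* = -5.3333.

Set f=λy, z=hλ:
  k1=λy_n ⇒ h·k1=z·y_n;  k2=λ(1+1/2z)y_n ⇒ h·k2=z(1+1/2z)y_n
  y_{n+1}/y_n = 1 + 5/8z + 3/8z(1+1/2z) = 1 + z + 3/16z²
  so R(z) = 1 + z + 3/16z².

Solve |R(x)|<1 on ℝ⁻.
x=-1.73: |R|=0.1688
R=1: x+3/16x²=0 ⇒ x=−16/3=-5.3333; min R=1−1/(4·3/16)=-0.3333>−1
Confirm numerically:
  x=-4.349: |R|=0.19734 <1
  x=-4.137: |R|=0.07202 <1
  x=-3.931: |R|=0.03361 <1
  x=-2.946: |R|=0.31870 <1
  x=-5.930: |R|=1.66342 >1
  x=-5.433: |R|=1.10153 >1
So |R|<1 on (-5.3333, 0).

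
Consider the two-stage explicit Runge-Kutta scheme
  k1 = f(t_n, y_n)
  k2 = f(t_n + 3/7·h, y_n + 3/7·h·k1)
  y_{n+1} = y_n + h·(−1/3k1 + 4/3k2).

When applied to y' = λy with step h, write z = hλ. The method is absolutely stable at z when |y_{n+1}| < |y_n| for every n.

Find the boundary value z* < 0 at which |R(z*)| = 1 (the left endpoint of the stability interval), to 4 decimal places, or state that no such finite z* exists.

z* = -1.7500.

On y'=λy, z=hλ:
  k1=λy_n ⇒ h·k1=z·y_n;  k2=λ(1+3/7z)y_n ⇒ h·k2=z(1+3/7z)y_n
  y_{n+1}/y_n = 1 − 1/3z + 4/3z(1+3/7z) = 1 + z + 4/7z²
  Hence R(z) = 1 + z + 4/7z².

Boundary: |R(x)|=1, x<0.
x=-1.19: |R|=0.6192
R=1: x+4/7x²=0 ⇒ x=−7/4=-1.7500; min R=1−1/(4·4/7)=0.5625>−1
Confirm numerically:
  x=-1.711: |R|=0.96187 <1
  x=-1.483: |R|=0.77374 <1
  x=-1.348: |R|=0.69035 <1
  x=-0.893: |R|=0.56269 <1
  x=-2.168: |R|=1.51784 >1
  x=-1.943: |R|=1.21429 >1
So |R|<1 on (-1.7500, 0).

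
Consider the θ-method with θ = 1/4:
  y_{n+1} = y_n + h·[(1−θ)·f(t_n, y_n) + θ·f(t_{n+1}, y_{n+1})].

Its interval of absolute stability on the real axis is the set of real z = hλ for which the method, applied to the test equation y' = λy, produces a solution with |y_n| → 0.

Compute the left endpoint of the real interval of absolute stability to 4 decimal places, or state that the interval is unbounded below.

left endpoint -4.0000.

Test eqn y'=λy, z=hλ:
  y_{n+1} = y_n + z·[3/4·y_n + 1/4·y_{n+1}] ⇒ (1 − 1/4z)y_{n+1} = (1 + 3/4z)y_n
  R(z) = (1 + 3/4z)/(1 − 1/4z).

Boundary: |R(x)|=1, x<0.
x=-1.15: |R|=0.1068
R=−1: 1+3/4x = −1+1/4x ⇒ -1/2x=2 ⇒ x=2/(-1/2)=-4.0000
Confirm numerically:
  x=-3.431: |R|=0.84686 <1
  x=-2.900: |R|=0.68116 <1
  x=-2.077: |R|=0.36712 <1
  x=-1.921: |R|=0.29775 <1
  x=-4.429: |R|=1.10179 >1
  x=-4.191: |R|=1.04664 >1
Stable set (-4.0000, 0).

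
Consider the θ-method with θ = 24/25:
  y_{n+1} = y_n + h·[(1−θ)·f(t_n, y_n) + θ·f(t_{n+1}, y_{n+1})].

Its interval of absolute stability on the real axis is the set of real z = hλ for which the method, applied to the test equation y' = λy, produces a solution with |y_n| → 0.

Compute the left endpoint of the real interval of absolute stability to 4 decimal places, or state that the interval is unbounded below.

Set f=λy, z=hλ:
  y_{n+1} = y_n + z·[1/25·y_n + 24/25·y_{n+1}] ⇒ (1 − 24/25z)y_{n+1} = (1 + 1/25z)y_n
  R(z) = (1 + 1/25z)/(1 − 24/25z).

Need |R(x)|<1, x<0.
x=-1.27: |R|=0.4277
x=-2: |R|=0.3151
x=-10: |R|=0.0566
x=-100: |R|=0.0309
θ=24/25≥1/2 ⇒ |1+1/25x|<|1−24/25x| ∀x<0 ⇒ interval (−∞,0).

(−∞, 0) — no finite endpoint.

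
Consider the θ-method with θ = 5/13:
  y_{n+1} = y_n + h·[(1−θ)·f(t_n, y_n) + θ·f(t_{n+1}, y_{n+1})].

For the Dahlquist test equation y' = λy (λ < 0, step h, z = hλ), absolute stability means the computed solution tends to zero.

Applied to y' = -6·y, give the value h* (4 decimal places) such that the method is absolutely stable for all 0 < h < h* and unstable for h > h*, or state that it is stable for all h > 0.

(-8.6667,0); λ=-6 ⇒ h* = (26/3)/6 = 1.4444.

On y'=λy, z=hλ:
  y_{n+1} = y_n + z·[8/13·y_n + 5/13·y_{n+1}] ⇒ (1 − 5/13z)y_{n+1} = (1 + 8/13z)y_n
  Hence R(z) = (1 + 8/13z)/(1 − 5/13z).

Boundary: |R(x)|=1, x<0.
x=-0.31: |R|=0.7230
R=−1: 1+8/13x = −1+5/13x ⇒ -3/13x=2 ⇒ x=2/(-3/13)=-8.6667
Confirm numerically:
  x=-4.834: |R|=0.69066 <1
  x=-4.539: |R|=0.65309 <1
  x=-3.899: |R|=0.55984 <1
  x=-8.846: |R|=1.00940 >1
  x=-8.696: |R|=1.00156 >1
Interval (-8.6667, 0).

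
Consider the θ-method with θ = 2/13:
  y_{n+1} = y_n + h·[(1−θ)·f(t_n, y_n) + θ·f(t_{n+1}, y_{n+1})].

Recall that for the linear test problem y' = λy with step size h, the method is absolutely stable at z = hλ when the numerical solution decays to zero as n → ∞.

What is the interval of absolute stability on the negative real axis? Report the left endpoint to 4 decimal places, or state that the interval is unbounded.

(-2.8889, 0).

On y'=λy, z=hλ:
  y_{n+1} = y_n + z·[11/13·y_n + 2/13·y_{n+1}] ⇒ (1 − 2/13z)y_{n+1} = (1 + 11/13z)y_n
  ⇒ R(z) = (1 + 11/13z)/(1 − 2/13z).

Find x<0 with |R(x)|<1.
x=-1.03: |R|=0.1109
R=−1: 1+11/13x = −1+2/13x ⇒ -9/13x=2 ⇒ x=2/(-9/13)=-2.8889
Confirm numerically:
  x=-2.501: |R|=0.80608 <1
  x=-2.292: |R|=0.69449 <1
  x=-1.523: |R|=0.23389 <1
  x=-2.997: |R|=1.05123 >1
  x=-2.924: |R|=1.01677 >1
Interval (-2.8889, 0).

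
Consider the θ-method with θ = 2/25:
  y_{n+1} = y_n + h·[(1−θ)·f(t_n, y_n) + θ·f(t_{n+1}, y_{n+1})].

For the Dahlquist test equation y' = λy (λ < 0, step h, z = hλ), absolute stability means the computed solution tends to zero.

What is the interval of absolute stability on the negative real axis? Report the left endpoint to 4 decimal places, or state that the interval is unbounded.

Test eqn y'=λy, z=hλ:
  y_{n+1} = y_n + z·[23/25·y_n + 2/25·y_{n+1}] ⇒ (1 − 2/25z)y_{n+1} = (1 + 23/25z)y_n
  Hence R(z) = (1 + 23/25z)/(1 − 2/25z).

Solve |R(x)|<1 on ℝ⁻.
x=-1.36: |R|=0.2266
R=−1: 1+23/25x = −1+2/25x ⇒ -21/25x=2 ⇒ x=2/(-21/25)=-2.3810
Confirm numerically:
  x=-1.842: |R|=0.60542 <1
  x=-1.457: |R|=0.30490 <1
  x=-1.404: |R|=0.26223 <1
  x=-1.065: |R|=0.01861 <1
  x=-2.667: |R|=1.19803 >1
  x=-2.476: |R|=1.06664 >1
  x=-2.459: |R|=1.05478 >1
Interval (-2.3810, 0).

(-2.3810, 0).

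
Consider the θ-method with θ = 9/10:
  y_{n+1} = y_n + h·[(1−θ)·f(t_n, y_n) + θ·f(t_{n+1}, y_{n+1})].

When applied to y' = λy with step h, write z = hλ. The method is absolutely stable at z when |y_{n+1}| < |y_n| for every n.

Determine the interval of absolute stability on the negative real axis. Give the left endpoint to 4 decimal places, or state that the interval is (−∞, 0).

With y'=λy (z=hλ):
  y_{n+1} = y_n + z·[1/10·y_n + 9/10·y_{n+1}] ⇒ (1 − 9/10z)y_{n+1} = (1 + 1/10z)y_n
  R(z) = (1 + 1/10z)/(1 − 9/10z).

Need |R(x)|<1, x<0.
x=-1.51: |R|=0.3599
x=-2: |R|=0.2857
x=-10: |R|=0.0000
x=-100: |R|=0.0989
θ=9/10≥1/2 ⇒ |1+1/10x|<|1−9/10x| ∀x<0 ⇒ unbounded interval.

unbounded; (−∞, 0).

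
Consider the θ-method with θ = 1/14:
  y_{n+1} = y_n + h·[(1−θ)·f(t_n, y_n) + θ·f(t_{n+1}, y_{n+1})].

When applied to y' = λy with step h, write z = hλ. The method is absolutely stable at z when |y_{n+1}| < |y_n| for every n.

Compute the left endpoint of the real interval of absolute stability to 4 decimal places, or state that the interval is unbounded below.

z* = -2.3333.

With y'=λy (z=hλ):
  y_{n+1} = y_n + z·[13/14·y_n + 1/14·y_{n+1}] ⇒ (1 − 1/14z)y_{n+1} = (1 + 13/14z)y_n
  Hence R(z) = (1 + 13/14z)/(1 − 1/14z).

Find x<0 with |R(x)|<1.
x=-0.78: |R|=0.2612
R=−1: 1+13/14x = −1+1/14x ⇒ -6/7x=2 ⇒ x=2/(-6/7)=-2.3333
Confirm numerically:
  x=-1.814: |R|=0.60592 <1
  x=-1.775: |R|=0.57528 <1
  x=-1.613: |R|=0.44636 <1
  x=-1.550: |R|=0.39550 <1
  x=-2.835: |R|=1.35759 >1
  x=-2.735: |R|=1.28802 >1
  x=-2.495: |R|=1.11761 >1
So |R|<1 on (-2.3333, 0).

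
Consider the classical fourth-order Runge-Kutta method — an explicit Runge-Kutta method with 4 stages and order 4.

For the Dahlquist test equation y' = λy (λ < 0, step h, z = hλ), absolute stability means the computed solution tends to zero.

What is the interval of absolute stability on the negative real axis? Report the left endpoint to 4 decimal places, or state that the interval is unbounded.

With y'=λy (z=hλ):
  order 4, 4-stage ⇒ R(z)=1+z+z^2/2+z^3/6+z^4/24
  (e.g. R(-0.73)=0.48345, |R|=0.48345)

Solve |R(x)|<1 on ℝ⁻.
x=-0.73: |R|=0.4834
|R(-2.15)|=0.3952 |R(-1.89)|=0.3025 |R(-1.81)|=0.2870
Bisect:
  x_lo=-3.5591 |R|=2.9462  x_hi=-0.1828 |R|=0.8330
  mid=-1.87092 |R|=0.29829 →hi
  mid=-2.71499 |R|=0.89908 →hi
  mid=-3.13703 |R|=1.67341 →lo
  mid=-2.92601 |R|=1.23374 →lo
  mid=-2.82050 |R|=1.05440 →lo
  mid=-2.76775 |R|=0.97387 →hi
  mid=-2.79413 |R|=1.01340 →lo
  mid=-2.78094 |R|=0.99345 →hi
  mid=-2.78753 |R|=1.00338 →lo
  ...
  [-2.78547,-2.78527] ⇒ x*=-2.7853
Interval (-2.7853, 0).

z∈(-2.7853,0).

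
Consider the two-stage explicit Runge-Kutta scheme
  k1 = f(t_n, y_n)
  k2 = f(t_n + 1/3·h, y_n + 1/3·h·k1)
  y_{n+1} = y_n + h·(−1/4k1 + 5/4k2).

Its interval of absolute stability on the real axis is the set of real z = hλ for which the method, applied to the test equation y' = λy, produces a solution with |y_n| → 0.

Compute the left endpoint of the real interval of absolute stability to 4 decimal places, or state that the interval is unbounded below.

Set f=λy, z=hλ:
  k1=λy_n ⇒ h·k1=z·y_n;  k2=λ(1+1/3z)y_n ⇒ h·k2=z(1+1/3z)y_n
  y_{n+1}/y_n = 1 − 1/4z + 5/4z(1+1/3z) = 1 + z + 5/12z²
  so R(z) = 1 + z + 5/12z².

Boundary: |R(x)|=1, x<0.
x=-0.78: |R|=0.4735
R=1: x+5/12x²=0 ⇒ x=−12/5=-2.4000; min R=1−1/(4·5/12)=0.4000>−1
Confirm numerically:
  x=-1.953: |R|=0.63625 <1
  x=-1.838: |R|=0.56960 <1
  x=-0.998: |R|=0.41700 <1
  x=-2.679: |R|=1.31143 >1
  x=-2.521: |R|=1.12710 >1
Interval (-2.4000, 0).

left endpoint -2.4000.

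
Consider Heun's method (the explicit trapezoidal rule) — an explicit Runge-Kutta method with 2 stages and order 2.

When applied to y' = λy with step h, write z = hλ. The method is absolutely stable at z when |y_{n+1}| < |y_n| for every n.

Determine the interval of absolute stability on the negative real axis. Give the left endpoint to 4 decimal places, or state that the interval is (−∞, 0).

With y'=λy (z=hλ):
  order 2, 2-stage ⇒ R(z)=1+z+z^2/2
  (e.g. R(-1.51)=0.63005, |R|=0.63005)

Find x<0 with |R(x)|<1.
x=-1.51: |R|=0.6300
|R(-2.08)|=1.0832 |R(-1.45)|=0.6013 |R(-0.72)|=0.5392
Bisect:
  x_lo=-2.6144 |R|=1.8032  x_hi=-0.1194 |R|=0.8877
  mid=-1.36692 |R|=0.56732 →hi
  mid=-1.99068 |R|=0.99072 →hi
  mid=-2.30256 |R|=1.34833 →lo
  mid=-2.14662 |R|=1.15737 →lo
  mid=-2.06865 |R|=1.07101 →lo
  mid=-2.02966 |R|=1.03010 →lo
  mid=-2.01017 |R|=1.01022 →lo
  ...
  [-2.00012,-1.99997] ⇒ x*=-2.0000
Stable set (-2.0000, 0).

(-2.0000, 0).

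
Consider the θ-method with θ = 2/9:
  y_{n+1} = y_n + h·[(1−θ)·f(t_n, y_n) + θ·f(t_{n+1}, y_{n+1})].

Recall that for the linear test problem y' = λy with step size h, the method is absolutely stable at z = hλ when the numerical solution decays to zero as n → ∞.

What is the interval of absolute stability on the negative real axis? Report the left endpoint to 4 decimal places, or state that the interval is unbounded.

With y'=λy (z=hλ):
  y_{n+1} = y_n + z·[7/9·y_n + 2/9·y_{n+1}] ⇒ (1 − 2/9z)y_{n+1} = (1 + 7/9z)y_n
  so R(z) = (1 + 7/9z)/(1 − 2/9z).

Find x<0 with |R(x)|<1.
x=-0.52: |R|=0.5339
R=−1: 1+7/9x = −1+2/9x ⇒ -5/9x=2 ⇒ x=2/(-5/9)=-3.6000
Confirm numerically:
  x=-2.115: |R|=0.43878 <1
  x=-1.977: |R|=0.37355 <1
  x=-1.917: |R|=0.34432 <1
  x=-1.807: |R|=0.28928 <1
  x=-4.166: |R|=1.16328 >1
  x=-4.083: |R|=1.14069 >1
Stable set (-3.6000, 0).

(-3.6000, 0).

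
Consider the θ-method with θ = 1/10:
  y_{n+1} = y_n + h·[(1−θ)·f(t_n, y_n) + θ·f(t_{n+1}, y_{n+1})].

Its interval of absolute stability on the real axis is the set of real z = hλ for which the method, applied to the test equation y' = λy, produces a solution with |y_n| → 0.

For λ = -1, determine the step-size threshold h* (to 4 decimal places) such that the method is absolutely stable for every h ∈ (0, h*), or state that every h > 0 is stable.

On y'=λy, z=hλ:
  y_{n+1} = y_n + z·[9/10·y_n + 1/10·y_{n+1}] ⇒ (1 − 1/10z)y_{n+1} = (1 + 9/10z)y_n
  R(z) = (1 + 9/10z)/(1 − 1/10z).

Find x<0 with |R(x)|<1.
x=-0.98: |R|=0.1075
R=−1: 1+9/10x = −1+1/10x ⇒ -4/5x=2 ⇒ x=2/(-4/5)=-2.5000
Confirm numerically:
  x=-1.396: |R|=0.22499 <1
  x=-1.378: |R|=0.21111 <1
  x=-1.053: |R|=0.04732 <1
  x=-2.933: |R|=1.26784 >1
  x=-2.786: |R|=1.17895 >1
Interval (-2.5000, 0).

(-2.5000,0); λ=-1 ⇒ h* = (5/2)/1 = 2.5000.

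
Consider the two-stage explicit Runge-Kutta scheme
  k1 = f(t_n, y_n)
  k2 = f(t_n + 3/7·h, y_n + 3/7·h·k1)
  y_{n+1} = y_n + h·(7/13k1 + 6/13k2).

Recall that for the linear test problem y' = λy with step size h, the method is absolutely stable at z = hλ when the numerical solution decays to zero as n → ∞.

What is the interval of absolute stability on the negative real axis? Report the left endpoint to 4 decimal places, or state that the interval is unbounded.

On y'=λy, z=hλ:
  k1=λy_n ⇒ h·k1=z·y_n;  k2=λ(1+3/7z)y_n ⇒ h·k2=z(1+3/7z)y_n
  y_{n+1}/y_n = 1 + 7/13z + 6/13z(1+3/7z) = 1 + z + 18/91z²
  ⇒ R(z) = 1 + z + 18/91z².

Need |R(x)|<1, x<0.
x=-1.46: |R|=0.0384
R=1: x+18/91x²=0 ⇒ x=−91/18=-5.0556; min R=1−1/(4·18/91)=-0.2639>−1
Confirm numerically:
  x=-4.461: |R|=0.47537 <1
  x=-3.915: |R|=0.11676 <1
  x=-3.665: |R|=0.00808 <1
  x=-2.954: |R|=0.22796 <1
  x=-5.316: |R|=1.27386 >1
  x=-5.222: |R|=1.17192 >1
So |R|<1 on (-5.0556, 0).

(-5.0556, 0).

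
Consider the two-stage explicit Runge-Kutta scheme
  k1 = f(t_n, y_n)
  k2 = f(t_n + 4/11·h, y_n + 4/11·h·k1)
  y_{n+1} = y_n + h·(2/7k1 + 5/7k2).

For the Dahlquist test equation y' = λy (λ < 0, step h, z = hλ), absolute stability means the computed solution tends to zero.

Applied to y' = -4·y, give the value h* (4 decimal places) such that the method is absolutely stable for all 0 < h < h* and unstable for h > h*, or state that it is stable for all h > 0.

(-3.8500,0); λ=-4 ⇒ h* = (77/20)/4 = 0.9625.

With y'=λy (z=hλ):
  k1=λy_n ⇒ h·k1=z·y_n;  k2=λ(1+4/11z)y_n ⇒ h·k2=z(1+4/11z)y_n
  y_{n+1}/y_n = 1 + 2/7z + 5/7z(1+4/11z) = 1 + z + 20/77z²
  ⇒ R(z) = 1 + z + 20/77z².

Boundary: |R(x)|=1, x<0.
x=-0.88: |R|=0.3211
R=1: x+20/77x²=0 ⇒ x=−77/20=-3.8500; min R=1−1/(4·20/77)=0.0375>−1
Confirm numerically:
  x=-3.672: |R|=0.83023 <1
  x=-3.262: |R|=0.50180 <1
  x=-1.547: |R|=0.07461 <1
  x=-4.380: |R|=1.60296 >1
  x=-4.205: |R|=1.38773 >1
  x=-3.891: |R|=1.04144 >1
Interval (-3.8500, 0).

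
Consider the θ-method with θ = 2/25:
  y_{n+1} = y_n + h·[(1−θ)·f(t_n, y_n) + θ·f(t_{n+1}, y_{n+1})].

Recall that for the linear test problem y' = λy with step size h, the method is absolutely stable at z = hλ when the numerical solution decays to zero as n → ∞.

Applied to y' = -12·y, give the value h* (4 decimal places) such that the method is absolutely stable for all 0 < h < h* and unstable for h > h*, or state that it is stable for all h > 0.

(-2.3810,0); λ=-12 ⇒ h* = (50/21)/12 = 0.1984.

Test eqn y'=λy, z=hλ:
  y_{n+1} = y_n + z·[23/25·y_n + 2/25·y_{n+1}] ⇒ (1 − 2/25z)y_{n+1} = (1 + 23/25z)y_n
  so R(z) = (1 + 23/25z)/(1 − 2/25z).

Find x<0 with |R(x)|<1.
x=-1.47: |R|=0.3153
R=−1: 1+23/25x = −1+2/25x ⇒ -21/25x=2 ⇒ x=2/(-21/25)=-2.3810
Confirm numerically:
  x=-2.323: |R|=0.95895 <1
  x=-2.017: |R|=0.73676 <1
  x=-1.073: |R|=0.01182 <1
  x=-2.624: |R|=1.16874 >1
  x=-2.550: |R|=1.11794 >1
Interval (-2.3810, 0).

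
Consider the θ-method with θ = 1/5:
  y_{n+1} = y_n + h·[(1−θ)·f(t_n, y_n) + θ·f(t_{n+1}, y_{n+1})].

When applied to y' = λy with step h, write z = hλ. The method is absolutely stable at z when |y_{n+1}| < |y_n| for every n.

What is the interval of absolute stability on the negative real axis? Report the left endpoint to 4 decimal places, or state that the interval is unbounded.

Test eqn y'=λy, z=hλ:
  y_{n+1} = y_n + z·[4/5·y_n + 1/5·y_{n+1}] ⇒ (1 − 1/5z)y_{n+1} = (1 + 4/5z)y_n
  ⇒ R(z) = (1 + 4/5z)/(1 − 1/5z).

Boundary: |R(x)|=1, x<0.
x=-1.59: |R|=0.2064
R=−1: 1+4/5x = −1+1/5x ⇒ -3/5x=2 ⇒ x=2/(-3/5)=-3.3333
Confirm numerically:
  x=-1.782: |R|=0.31377 <1
  x=-1.722: |R|=0.28087 <1
  x=-1.570: |R|=0.19482 <1
  x=-3.757: |R|=1.14514 >1
  x=-3.710: |R|=1.12974 >1
  x=-3.397: |R|=1.02275 >1
Interval (-3.3333, 0).

z∈(-3.3333,0).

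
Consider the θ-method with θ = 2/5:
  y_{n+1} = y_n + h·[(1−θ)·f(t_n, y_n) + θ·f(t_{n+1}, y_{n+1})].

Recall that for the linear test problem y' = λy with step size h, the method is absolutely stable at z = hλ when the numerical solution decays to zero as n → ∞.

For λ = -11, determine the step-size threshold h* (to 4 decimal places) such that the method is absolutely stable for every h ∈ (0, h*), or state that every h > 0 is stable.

(-10.0000,0); λ=-11 ⇒ h* = (10)/11 = 0.9091.

With y'=λy (z=hλ):
  y_{n+1} = y_n + z·[3/5·y_n + 2/5·y_{n+1}] ⇒ (1 − 2/5z)y_{n+1} = (1 + 3/5z)y_n
  so R(z) = (1 + 3/5z)/(1 − 2/5z).

Boundary: |R(x)|=1, x<0.
x=-0.84: |R|=0.3713
R=−1: 1+3/5x = −1+2/5x ⇒ -1/5x=2 ⇒ x=2/(-1/5)=-10.0000
Confirm numerically:
  x=-9.479: |R|=0.97825 <1
  x=-5.740: |R|=0.74150 <1
  x=-5.729: |R|=0.74049 <1
  x=-5.616: |R|=0.72992 <1
  x=-10.566: |R|=1.02166 >1
  x=-10.299: |R|=1.01168 >1
  x=-10.051: |R|=1.00203 >1
Stable set (-10.0000, 0).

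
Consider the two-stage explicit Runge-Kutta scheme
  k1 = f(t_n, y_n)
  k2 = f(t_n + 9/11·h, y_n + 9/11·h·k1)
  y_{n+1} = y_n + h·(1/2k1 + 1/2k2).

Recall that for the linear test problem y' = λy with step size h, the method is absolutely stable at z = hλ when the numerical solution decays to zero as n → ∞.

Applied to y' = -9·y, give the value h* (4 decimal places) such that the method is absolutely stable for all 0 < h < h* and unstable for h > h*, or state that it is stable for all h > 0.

(-2.4444,0); λ=-9 ⇒ h* = (22/9)/9 = 0.2716.

With y'=λy (z=hλ):
  k1=λy_n ⇒ h·k1=z·y_n;  k2=λ(1+9/11z)y_n ⇒ h·k2=z(1+9/11z)y_n
  y_{n+1}/y_n = 1 + 1/2z + 1/2z(1+9/11z) = 1 + z + 9/22z²
  Hence R(z) = 1 + z + 9/22z².

Boundary: |R(x)|=1, x<0.
x=-0.69: |R|=0.5048
R=1: x+9/22x²=0 ⇒ x=−22/9=-2.4444; min R=1−1/(4·9/22)=0.3889>−1
Confirm numerically:
  x=-2.076: |R|=0.68709 <1
  x=-1.877: |R|=0.56428 <1
  x=-1.735: |R|=0.49646 <1
  x=-1.159: |R|=0.39052 <1
  x=-3.014: |R|=1.70226 >1
  x=-2.988: |R|=1.66442 >1
  x=-2.689: |R|=1.26902 >1
Interval (-2.4444, 0).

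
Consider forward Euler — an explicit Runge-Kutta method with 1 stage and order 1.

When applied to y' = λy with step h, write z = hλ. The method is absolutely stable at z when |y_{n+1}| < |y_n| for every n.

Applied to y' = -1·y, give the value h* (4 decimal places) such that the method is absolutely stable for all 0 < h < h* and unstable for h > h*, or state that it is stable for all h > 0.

(-2.0000,0); λ=-1 ⇒ h* = 2.0000.

On y'=λy, z=hλ:
  order 1, 1-stage ⇒ R(z)=1+z
  (e.g. R(-0.58)=0.42000, |R|=0.42000)

Boundary: |R(x)|=1, x<0.
x=-0.58: |R|=0.4200
|R(-2.19)|=1.1900 |R(-1.4)|=0.4000 |R(-0.54)|=0.4600
Bisect:
  x_lo=-2.7154 |R|=1.7154  x_hi=-0.2538 |R|=0.7462
  mid=-1.48459 |R|=0.48459 →hi
  mid=-2.10000 |R|=1.10000 →lo
  mid=-1.79230 |R|=0.79230 →hi
  mid=-1.94615 |R|=0.94615 →hi
  mid=-2.02308 |R|=1.02308 →lo
  mid=-1.98461 |R|=0.98461 →hi
  mid=-2.00385 |R|=1.00385 →lo
  mid=-1.99423 |R|=0.99423 →hi
  mid=-1.99904 |R|=0.99904 →hi
  mid=-2.00144 |R|=1.00144 →lo
  ...
  [-2.00009,-1.99994] ⇒ x*=-2.0000
Interval (-2.0000, 0).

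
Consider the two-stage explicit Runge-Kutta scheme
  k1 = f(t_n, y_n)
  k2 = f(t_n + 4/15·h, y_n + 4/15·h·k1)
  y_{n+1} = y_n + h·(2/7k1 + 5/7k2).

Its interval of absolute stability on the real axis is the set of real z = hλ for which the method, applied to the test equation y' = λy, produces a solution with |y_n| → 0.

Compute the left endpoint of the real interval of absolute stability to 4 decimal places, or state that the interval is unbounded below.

On y'=λy, z=hλ:
  k1=λy_n ⇒ h·k1=z·y_n;  k2=λ(1+4/15z)y_n ⇒ h·k2=z(1+4/15z)y_n
  y_{n+1}/y_n = 1 + 2/7z + 5/7z(1+4/15z) = 1 + z + 4/21z²
  ⇒ R(z) = 1 + z + 4/21z².

Solve |R(x)|<1 on ℝ⁻.
x=-1.48: |R|=0.0628
R=1: x+4/21x²=0 ⇒ x=−21/4=-5.2500; min R=1−1/(4·4/21)=-0.3125>−1
Confirm numerically:
  x=-3.325: |R|=0.21917 <1
  x=-3.153: |R|=0.25940 <1
  x=-3.111: |R|=0.26751 <1
  x=-2.800: |R|=0.30667 <1
  x=-5.524: |R|=1.28830 >1
  x=-5.307: |R|=1.05762 >1
So |R|<1 on (-5.2500, 0).

z* = -5.2500.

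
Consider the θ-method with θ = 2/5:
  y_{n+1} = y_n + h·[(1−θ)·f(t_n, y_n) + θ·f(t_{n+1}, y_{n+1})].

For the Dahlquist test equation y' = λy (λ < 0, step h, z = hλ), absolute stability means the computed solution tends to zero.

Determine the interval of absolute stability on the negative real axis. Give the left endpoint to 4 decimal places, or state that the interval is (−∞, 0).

Test eqn y'=λy, z=hλ:
  y_{n+1} = y_n + z·[3/5·y_n + 2/5·y_{n+1}] ⇒ (1 − 2/5z)y_{n+1} = (1 + 3/5z)y_n
  R(z) = (1 + 3/5z)/(1 − 2/5z).

Solve |R(x)|<1 on ℝ⁻.
x=-1.79: |R|=0.0431
R=−1: 1+3/5x = −1+2/5x ⇒ -1/5x=2 ⇒ x=2/(-1/5)=-10.0000
Confirm numerically:
  x=-7.780: |R|=0.89202 <1
  x=-7.151: |R|=0.85240 <1
  x=-5.144: |R|=0.68237 <1
  x=-10.533: |R|=1.02045 >1
  x=-10.531: |R|=1.02037 >1
So |R|<1 on (-10.0000, 0).

(-10.0000, 0).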